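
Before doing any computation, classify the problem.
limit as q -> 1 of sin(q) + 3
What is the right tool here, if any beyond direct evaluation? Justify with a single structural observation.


Method: no special technique — the expression is continuous at 1 — substitute and evaluate; no indeterminate form appears.


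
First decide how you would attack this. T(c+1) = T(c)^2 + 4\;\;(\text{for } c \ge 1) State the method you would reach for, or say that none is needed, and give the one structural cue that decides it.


Diagnosis: no special technique — no ansatz, no master substitution, no summation factor survives the nonlinearity here.


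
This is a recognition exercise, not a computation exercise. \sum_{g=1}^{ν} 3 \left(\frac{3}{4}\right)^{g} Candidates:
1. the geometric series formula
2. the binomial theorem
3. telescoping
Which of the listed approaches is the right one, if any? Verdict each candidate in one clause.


Method: the geometric series formula — term-over-term division gives \frac{3}{4} every time — index-free ratio, geometric sum formula applies.
- the geometric series formula — applies; the problem has the shape this method handles.
- the binomial theorem: there is no sum-raised-to-a-power identity hiding in these terms.
- telescoping: neither a shifted-difference shape nor integer-spaced poles are present.


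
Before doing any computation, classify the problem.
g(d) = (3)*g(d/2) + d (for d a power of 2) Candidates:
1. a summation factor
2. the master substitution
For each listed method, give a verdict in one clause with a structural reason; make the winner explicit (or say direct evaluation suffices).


Diagnosis: the master substitution — a divide-and-conquer shape: argument d/2, so change variables with d = 2^m and solve the linear version.
- a summation factor: a divided-index call is outside the fixed-shift first-order family a summation factor normalizes.
- the master substitution — yes, a natural case for it.


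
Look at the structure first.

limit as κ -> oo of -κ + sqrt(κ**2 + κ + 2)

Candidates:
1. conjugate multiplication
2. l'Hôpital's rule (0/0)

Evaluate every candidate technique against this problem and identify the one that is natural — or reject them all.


Verdict: conjugate multiplication — the difference sqrt(κ**2 + κ + 2) - κ is an ∞ − ∞ stalemate; its conjugate partner breaks the tie.
- conjugate multiplication: yes, a natural case for it.
- l'Hôpital's rule (0/0): substitution produces ∞ − ∞ rather than a vanishing quotient; the rule needs a 0/0 ratio to act on.


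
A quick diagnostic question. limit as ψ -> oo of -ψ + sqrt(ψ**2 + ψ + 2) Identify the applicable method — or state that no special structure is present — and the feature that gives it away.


Technique: conjugate multiplication — turning the difference into a conjugate-rationalized ratio makes the limit readable.


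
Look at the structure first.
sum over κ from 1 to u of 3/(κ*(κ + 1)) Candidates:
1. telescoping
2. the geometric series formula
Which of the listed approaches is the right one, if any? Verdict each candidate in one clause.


Method: telescoping — after splitting 3/(κ*(κ + 1)) into partial fractions, the pieces are shifted copies of one function and cancel telescopically.
- telescoping — applies; the problem has the shape this method handles.
- the geometric series formula — there is no constant term-to-term ratio.


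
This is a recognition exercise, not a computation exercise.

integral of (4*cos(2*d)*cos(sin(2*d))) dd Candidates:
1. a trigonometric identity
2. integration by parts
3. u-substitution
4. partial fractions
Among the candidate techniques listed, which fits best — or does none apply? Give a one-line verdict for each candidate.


Diagnosis: u-substitution — spotting that 4*cos(2*d) is a constant multiple of the derivative of sin(2*d) is the key observation — substitute u = sin(2*d) and the integral becomes one-dimensional in u.
- a trigonometric identity: the trigonometric factor has no even power to reduce and no cross-frequency product to convert — the standard power-reduction and product-to-sum identities do not engage it.
- integration by parts — no split into a nonconstant polynomial times one of the standard kernels — exp, sine, or cosine of a linear argument, or a logarithm — applies here.
- u-substitution: yes, a natural case for it.
- partial fractions — the expression is not a ratio of polynomials that decomposes further.


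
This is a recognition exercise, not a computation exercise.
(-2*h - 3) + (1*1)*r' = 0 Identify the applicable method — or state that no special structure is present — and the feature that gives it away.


Verdict: no special technique — solved for the derivative, no r appears — this is antidifferentiation in h wearing ODE clothing.


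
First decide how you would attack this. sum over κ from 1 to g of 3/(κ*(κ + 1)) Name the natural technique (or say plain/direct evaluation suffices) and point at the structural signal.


Verdict: telescoping — 3/(κ*(κ + 1)) decomposes into shift-paired simple fractions; the series telescopes to finitely many boundary pieces.


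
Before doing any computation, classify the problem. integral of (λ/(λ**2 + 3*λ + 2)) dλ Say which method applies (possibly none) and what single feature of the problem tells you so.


Diagnosis: partial fractions — the bottom, λ**2 + 3*λ + 2, comes apart into simple factors, and a proper rational function over split factors decomposes.


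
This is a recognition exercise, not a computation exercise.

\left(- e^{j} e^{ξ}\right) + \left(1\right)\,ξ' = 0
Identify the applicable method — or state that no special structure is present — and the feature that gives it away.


Verdict: separation of variables — solved for the derivative, the right side splits multiplicatively into a function of each variable alone — divide and integrate each side.


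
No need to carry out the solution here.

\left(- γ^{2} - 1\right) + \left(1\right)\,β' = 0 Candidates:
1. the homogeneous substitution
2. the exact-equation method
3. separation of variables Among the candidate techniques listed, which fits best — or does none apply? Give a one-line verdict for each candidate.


Verdict: no special technique — the slope is a pure function of γ; integrate both sides and be done.
- the homogeneous substitution: solved for the derivative, the right side changes under joint scaling of the two variables.
- the exact-equation method: the unknown never enters the equation — exactness holds emptily, with nothing for the method to add.
- separation of variables — any separation here is vacuous (nothing depends on the unknown); direct integration is the honest label.


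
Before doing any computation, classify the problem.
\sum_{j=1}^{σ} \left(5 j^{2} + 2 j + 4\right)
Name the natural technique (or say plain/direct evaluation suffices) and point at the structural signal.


Technique: no special technique — the summand is a plain polynomial in j (expanding first if it arrives factored); standard power-sum formulas evaluate it term by term.


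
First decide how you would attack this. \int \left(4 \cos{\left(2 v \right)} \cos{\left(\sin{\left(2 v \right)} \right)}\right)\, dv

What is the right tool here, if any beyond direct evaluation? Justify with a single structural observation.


Technique: u-substitution — collected, the integrand has one factor that is, up to a constant, the derivative of an inner expression the rest depends on — substitute for that inner expression.


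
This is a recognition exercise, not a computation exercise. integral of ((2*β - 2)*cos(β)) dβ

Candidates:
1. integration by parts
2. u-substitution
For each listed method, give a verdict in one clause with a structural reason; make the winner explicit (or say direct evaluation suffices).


Best approach: integration by parts — differentiate 2*β - 2, integrate cos(β): each pass lowers the polynomial degree, so parts terminates.
- integration by parts: applicable, and directly so.
- u-substitution: no subexpression of the integrand pairs with its own derivative as a factor — individual terms may offer their own substitutions, but any change of variable covering the whole integral would have to be constructed from outside the expression.


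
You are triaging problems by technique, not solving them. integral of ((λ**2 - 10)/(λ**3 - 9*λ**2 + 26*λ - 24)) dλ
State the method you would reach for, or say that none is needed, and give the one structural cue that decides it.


Technique: partial fractions — rational integrand, reducible denominator λ**3 - 9*λ**2 + 26*λ - 24: decompose first, integrate second.


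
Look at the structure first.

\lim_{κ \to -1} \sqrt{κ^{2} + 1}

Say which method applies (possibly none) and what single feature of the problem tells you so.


Verdict: no special technique — nothing blocks direct substitution at -1: plug in and finish.


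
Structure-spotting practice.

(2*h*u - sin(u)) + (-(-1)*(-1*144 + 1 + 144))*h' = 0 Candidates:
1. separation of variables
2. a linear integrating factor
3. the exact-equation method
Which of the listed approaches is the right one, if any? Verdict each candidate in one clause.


Technique: a linear integrating factor — the unknown enters only to the first power against a nonzero forcing term — the integrating-factor template applies directly.
- separation of variables: no division isolates the independent variable from the unknown.
- a linear integrating factor: yes, a natural case for it.
- the exact-equation method: the cross partial derivatives disagree, so no single potential exists.


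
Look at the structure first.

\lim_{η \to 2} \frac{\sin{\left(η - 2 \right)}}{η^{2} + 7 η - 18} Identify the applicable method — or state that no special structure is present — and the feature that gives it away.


Best approach: l'Hôpital's rule (0/0) — the 0/0 form at 2 is the signature situation for l'Hôpital's rule. Expanding numerator and denominator to first order gives the same value — the rule automates exactly that.


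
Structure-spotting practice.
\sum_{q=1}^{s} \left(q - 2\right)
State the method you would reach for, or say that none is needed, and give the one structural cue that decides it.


Technique: no special technique — recognize the absence of structure: constant-multiple powers of q summed plainly, no special method required.


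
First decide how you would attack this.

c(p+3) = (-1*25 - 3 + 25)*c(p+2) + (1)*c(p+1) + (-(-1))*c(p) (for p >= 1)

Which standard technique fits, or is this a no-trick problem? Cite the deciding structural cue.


Diagnosis: the characteristic-root method — try a geometric ansatz r^p: constant coefficients turn the recurrence into one polynomial equation in r.


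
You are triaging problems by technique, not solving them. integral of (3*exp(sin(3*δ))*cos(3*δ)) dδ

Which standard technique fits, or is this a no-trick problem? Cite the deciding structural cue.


Diagnosis: u-substitution — structure check: outer function, inner expression sin(3*δ), inner derivative as a factor — the classic u = sin(3*δ) pattern.


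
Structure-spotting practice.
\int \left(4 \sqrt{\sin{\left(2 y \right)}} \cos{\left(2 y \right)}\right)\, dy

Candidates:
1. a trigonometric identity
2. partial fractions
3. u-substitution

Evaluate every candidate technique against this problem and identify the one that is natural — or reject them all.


Technique: u-substitution — read it as f(\sin{\left(2 y \right)}) times a constant multiple of d(\sin{\left(2 y \right)}): one substitution, u = \sin{\left(2 y \right)}, finishes it.
- a trigonometric identity — no identity rewrites this into an easier trigonometric form.
- partial fractions — the expression is not a ratio of polynomials that decomposes further.
- u-substitution — yes, a natural case for it.


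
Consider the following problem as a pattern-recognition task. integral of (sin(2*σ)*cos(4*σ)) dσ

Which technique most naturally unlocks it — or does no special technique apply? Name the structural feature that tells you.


Diagnosis: a trigonometric identity — two sinusoids at different rates multiply in sin(2*σ)*cos(4*σ); the product-to-sum identity uncouples them.


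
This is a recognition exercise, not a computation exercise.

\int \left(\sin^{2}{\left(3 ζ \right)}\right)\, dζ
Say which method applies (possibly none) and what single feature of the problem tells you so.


Verdict: a trigonometric identity — the even trigonometric power \sin^{2}{\left(3 ζ \right)} reduces by a double-angle identity before any integration is attempted.


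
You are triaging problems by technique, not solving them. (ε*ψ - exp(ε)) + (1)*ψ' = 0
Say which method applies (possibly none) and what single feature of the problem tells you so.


Diagnosis: a linear integrating factor — first power of ψ, nonzero forcing: the integrating-factor recipe applies verbatim with p = ε.


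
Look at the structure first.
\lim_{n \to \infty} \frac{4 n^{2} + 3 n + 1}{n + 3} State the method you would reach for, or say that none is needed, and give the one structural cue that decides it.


Best approach: dominant-term comparison — divide by the highest power of n present: lower-order terms vanish and the dominant ratio remains. Differentiating the expression as a single quotient would eventually settle it as well; matching dominant growth settles it immediately.


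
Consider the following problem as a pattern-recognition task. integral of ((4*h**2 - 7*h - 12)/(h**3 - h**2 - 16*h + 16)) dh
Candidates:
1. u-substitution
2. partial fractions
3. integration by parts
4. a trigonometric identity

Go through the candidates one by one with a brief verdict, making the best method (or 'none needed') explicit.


Method: partial fractions — each factor of h**3 - h**2 - 16*h + 16 owns one elementary piece of the integrand — separate them and integrate piecewise.
- u-substitution — no subexpression of the integrand pairs with its own derivative as a factor — individual terms may offer their own substitutions, but any change of variable covering the whole integral would have to be constructed from outside the expression.
- partial fractions — yes — fits the structure here.
- integration by parts — the integrand does not split as a nonconstant polynomial times an exp, sine, cosine of a linear argument, or logarithm — no polynomial-kernel parts product to differentiate one side of.
- a trigonometric identity: there is no trigonometric structure at all — the integrand carries no sine or cosine to rewrite.


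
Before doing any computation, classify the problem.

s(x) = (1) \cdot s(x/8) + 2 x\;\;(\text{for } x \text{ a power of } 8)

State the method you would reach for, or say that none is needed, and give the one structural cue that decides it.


Technique: the master substitution — the argument contracts 8-fold per step: reindex x exponentially and solve the linear recurrence in the new index.


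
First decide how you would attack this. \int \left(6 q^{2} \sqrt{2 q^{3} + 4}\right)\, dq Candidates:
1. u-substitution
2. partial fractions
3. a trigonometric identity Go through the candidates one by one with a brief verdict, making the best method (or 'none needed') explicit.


Method: u-substitution — collected, the integrand has one factor that is, up to a constant, the derivative of an inner expression the rest depends on — substitute for that inner expression.
- u-substitution — yes — fits the structure here.
- partial fractions: there is no rational-function structure to decompose.
- a trigonometric identity: there is no trigonometric structure at all — the integrand carries no sine or cosine to rewrite.


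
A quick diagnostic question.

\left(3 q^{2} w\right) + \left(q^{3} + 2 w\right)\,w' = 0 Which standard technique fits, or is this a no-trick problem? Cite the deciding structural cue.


Method: the exact-equation method — this form is already the differential of something: the matching mixed partials of 3 q^{2} w and q^{3} + 2 w prove it.


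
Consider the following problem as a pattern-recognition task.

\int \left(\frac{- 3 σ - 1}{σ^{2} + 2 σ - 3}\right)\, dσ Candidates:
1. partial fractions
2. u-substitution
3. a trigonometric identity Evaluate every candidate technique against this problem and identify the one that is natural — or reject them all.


Verdict: partial fractions — break σ^{2} + 2 σ - 3 into its roots and the integral splits into logarithm-sized bites.
- partial fractions: yes — fits the structure here.
- u-substitution: no subexpression of the integrand serves as a whole-integral substitution inner — individual terms may offer their own, but none carries its derivative as a factor of the full integrand; a working change of variable would have to be constructed from outside the expression.
- a trigonometric identity — with no trigonometric functions present, identity rewriting has no target.


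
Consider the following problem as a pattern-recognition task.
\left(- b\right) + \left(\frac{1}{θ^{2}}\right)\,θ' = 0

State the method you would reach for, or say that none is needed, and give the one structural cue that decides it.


Technique: separation of variables — solved for the derivative, the right side splits multiplicatively into a function of each variable alone — divide and integrate each side. The cross-partial test also passes here (vacuously, each side single-variable); the potential-function route would work, separation is simply more immediate.


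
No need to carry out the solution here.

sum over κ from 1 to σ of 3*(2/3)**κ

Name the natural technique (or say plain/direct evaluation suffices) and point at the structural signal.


Verdict: the geometric series formula — term-over-term division gives 2/3 every time — index-free ratio, geometric sum formula applies.


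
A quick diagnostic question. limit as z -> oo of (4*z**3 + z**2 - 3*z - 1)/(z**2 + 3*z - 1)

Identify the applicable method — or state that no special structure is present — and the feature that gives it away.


Diagnosis: dominant-term comparison — divide through by the highest power of z; every lower-order term dies and the dominant terms decide the limit. Differentiating the expression as a single quotient would eventually settle it as well; matching dominant growth settles it immediately.


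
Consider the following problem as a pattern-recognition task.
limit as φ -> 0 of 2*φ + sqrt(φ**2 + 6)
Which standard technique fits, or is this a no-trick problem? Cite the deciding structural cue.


Technique: no special technique — nothing blocks direct substitution at 0: plug in and finish.


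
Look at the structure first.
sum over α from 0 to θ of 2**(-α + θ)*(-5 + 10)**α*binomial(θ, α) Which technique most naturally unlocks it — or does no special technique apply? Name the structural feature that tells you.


Diagnosis: the binomial theorem — binomial coefficients against complementary powers of (-5 + 10) and 2: recognize the binomial expansion and resum.


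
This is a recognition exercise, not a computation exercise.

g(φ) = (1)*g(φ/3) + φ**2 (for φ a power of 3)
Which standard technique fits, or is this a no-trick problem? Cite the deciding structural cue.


Best approach: the master substitution — the argument φ/3 divides the index by 3; the standard φ = 3^m substitution converts it to a constant-shift recurrence.


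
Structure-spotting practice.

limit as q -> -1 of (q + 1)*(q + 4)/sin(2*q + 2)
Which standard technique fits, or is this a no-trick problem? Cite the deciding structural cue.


Best approach: l'Hôpital's rule (0/0) — both numerator and denominator vanish at -1: the genuine 0/0 indeterminate that l'Hôpital exists for. A first-order expansion at the point is an equally standard path; the rule packages it.


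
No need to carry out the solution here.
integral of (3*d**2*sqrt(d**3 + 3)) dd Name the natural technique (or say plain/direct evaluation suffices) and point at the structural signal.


Verdict: u-substitution — gathered as a product, the integrand carries the factor 3*d**2 — up to a constant, the derivative of the inner expression d**3 + 3 — so u = d**3 + 3 collapses the integral.


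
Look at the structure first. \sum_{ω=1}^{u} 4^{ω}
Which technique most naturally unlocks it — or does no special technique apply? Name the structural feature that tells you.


Technique: the geometric series formula — check a ratio of consecutive terms: it is 4, independent of the index, so the geometric formula closes the sum.


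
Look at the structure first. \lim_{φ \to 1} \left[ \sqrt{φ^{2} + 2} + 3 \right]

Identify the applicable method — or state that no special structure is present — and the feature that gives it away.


Method: no special technique — the expression is continuous at the evaluation point — substitute directly; no indeterminate form appears.


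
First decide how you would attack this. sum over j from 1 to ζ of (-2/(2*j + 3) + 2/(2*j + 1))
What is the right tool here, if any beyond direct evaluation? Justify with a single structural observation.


Technique: telescoping — the generic term is a one-step difference of 2/(2*j + 1), so partial sums shortcut to endpoint evaluation.


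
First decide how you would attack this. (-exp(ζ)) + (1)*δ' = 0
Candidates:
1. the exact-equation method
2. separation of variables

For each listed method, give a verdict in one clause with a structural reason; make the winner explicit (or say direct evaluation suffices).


Method: no special technique — with δ absent the equation is not coupled at all: direct integration in ζ.
- the exact-equation method: no dependence on the unknown anywhere: exactness is a label without content here.
- separation of variables — with no unknown in the slope, separating variables is a formality — the equation integrates directly.


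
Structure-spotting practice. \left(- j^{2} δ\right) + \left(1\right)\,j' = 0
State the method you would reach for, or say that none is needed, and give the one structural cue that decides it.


Best approach: separation of variables — all dependence on the two variables factors apart, the defining separable shape.


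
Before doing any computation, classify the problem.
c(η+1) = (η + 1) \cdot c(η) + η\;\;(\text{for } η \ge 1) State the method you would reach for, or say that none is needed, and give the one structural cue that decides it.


Diagnosis: a summation factor — first-order, linear, moving coefficient η + 1: the discrete analogue of an integrating factor handles it.


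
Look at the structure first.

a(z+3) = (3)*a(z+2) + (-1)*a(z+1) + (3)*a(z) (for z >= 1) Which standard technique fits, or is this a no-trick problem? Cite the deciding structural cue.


Diagnosis: the characteristic-root method — because shifting z leaves the equation's coefficients unchanged, exponential trials reduce it to algebra.


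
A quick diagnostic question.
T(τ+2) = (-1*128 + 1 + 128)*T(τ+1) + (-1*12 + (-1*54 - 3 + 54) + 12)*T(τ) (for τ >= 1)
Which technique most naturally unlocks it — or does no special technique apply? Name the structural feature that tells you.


Technique: the characteristic-root method — shift-invariance with fixed coefficients calls for exponential trials; the characteristic polynomial finds every r^τ.


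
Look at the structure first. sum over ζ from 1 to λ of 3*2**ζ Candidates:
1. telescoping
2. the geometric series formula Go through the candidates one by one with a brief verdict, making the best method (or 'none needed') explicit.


Best approach: the geometric series formula — the ratio of consecutive terms is the constant 2, independent of the index — a geometric sum.
- telescoping — as presented, consecutive terms share no shifted copy to cancel against — no rewrite is on display to change that.
- the geometric series formula — applies; the problem has the shape this method handles.


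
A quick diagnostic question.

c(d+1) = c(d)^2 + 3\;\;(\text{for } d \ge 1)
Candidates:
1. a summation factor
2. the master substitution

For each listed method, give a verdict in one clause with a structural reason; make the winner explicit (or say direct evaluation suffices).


Verdict: no special technique — the sequence value feeds back through itself nonlinearly — linear superposition fails, and every superposition-based closed form fails with it.
- a summation factor — no summation factor applies — the rule is not linear in the sequence values.
- the master substitution: this is shift-type recursion, outside the divide-and-conquer template.


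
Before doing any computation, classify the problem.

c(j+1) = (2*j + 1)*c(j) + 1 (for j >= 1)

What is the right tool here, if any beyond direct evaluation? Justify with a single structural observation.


Diagnosis: a summation factor — one-term recursion with variable weight 2*j + 1 is solved by product normalization, not by root-finding.


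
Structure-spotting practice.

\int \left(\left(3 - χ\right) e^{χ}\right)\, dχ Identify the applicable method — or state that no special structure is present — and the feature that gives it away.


Method: integration by parts — a polynomial 3 - χ against the kernel e^{χ} is the signature bounded-ladder case for integration by parts.


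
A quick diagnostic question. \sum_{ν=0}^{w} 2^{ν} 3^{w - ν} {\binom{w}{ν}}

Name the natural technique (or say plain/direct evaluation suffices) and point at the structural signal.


Method: the binomial theorem — binomial coefficients against complementary powers of 2 and 3: recognize the binomial expansion and resum.


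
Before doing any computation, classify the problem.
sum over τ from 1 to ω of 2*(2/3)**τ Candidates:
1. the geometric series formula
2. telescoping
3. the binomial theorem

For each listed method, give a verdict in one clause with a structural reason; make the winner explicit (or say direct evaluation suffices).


Verdict: the geometric series formula — check a ratio of consecutive terms: it is 2/3, independent of the index, so the geometric formula closes the sum.
- the geometric series formula: yes — fits the structure here.
- telescoping: in the displayed form, no term reappears at a neighboring index to cancel against.
- the binomial theorem — the terms lack the binomial-coefficient-weighted complementary-power pattern of an expansion.


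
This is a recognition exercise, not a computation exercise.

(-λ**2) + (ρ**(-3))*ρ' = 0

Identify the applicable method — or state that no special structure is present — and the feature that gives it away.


Best approach: separation of variables — all dependence on the two variables factors apart, the defining separable shape. The cross-partial test also passes here (vacuously, each side single-variable); the potential-function route would work, separation is simply more immediate.


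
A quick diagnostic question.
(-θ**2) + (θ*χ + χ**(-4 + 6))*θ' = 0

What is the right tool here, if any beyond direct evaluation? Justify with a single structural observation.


Diagnosis: the homogeneous substitution — the slope's numerator and denominator have matching total degree, so it depends only on θ/χ and the ratio substitution collapses it. A Bernoulli substitution after rearrangement (possibly exchanging dependent and independent variable) is a fair alternative; the homogeneous route works on the equation as it stands.


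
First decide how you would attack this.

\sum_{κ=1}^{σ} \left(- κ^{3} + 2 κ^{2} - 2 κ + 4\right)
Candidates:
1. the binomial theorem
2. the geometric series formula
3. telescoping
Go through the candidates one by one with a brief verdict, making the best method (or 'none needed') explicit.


Method: no special technique — no ratio, no shift structure, no binomial pattern: sum the constant-multiple powers of κ with known formulas.
- the binomial theorem: no binomial coefficients pair with matched powers.
- the geometric series formula — the term-to-term ratio changes with the index, so the geometric formula cannot close it.
- telescoping: computed from the summand as displayed, the partial sums build up without the pairwise collapse telescoping exploits.


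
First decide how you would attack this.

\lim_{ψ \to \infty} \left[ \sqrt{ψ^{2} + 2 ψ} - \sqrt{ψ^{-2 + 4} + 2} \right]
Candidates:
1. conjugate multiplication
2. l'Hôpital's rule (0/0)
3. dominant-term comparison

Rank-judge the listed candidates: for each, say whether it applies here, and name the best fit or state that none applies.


Method: conjugate multiplication — infinity minus infinity with a radical in play — multiply by the conjugate so the divergences of \sqrt{ψ^{2} + 2 ψ} and \sqrt{ψ^{-2 + 4} + 2} annihilate.
- conjugate multiplication: yes — fits the structure here.
- l'Hôpital's rule (0/0): no quotient structure at all: the clash is ∞ minus ∞, which rationalizing converts into a tractable ratio.
- dominant-term comparison — no dominant-degree comparison decides it.


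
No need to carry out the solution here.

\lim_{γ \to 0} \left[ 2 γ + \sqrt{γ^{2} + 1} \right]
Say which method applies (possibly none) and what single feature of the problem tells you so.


Diagnosis: no special technique — nothing blocks direct substitution at 0: plug in and finish.


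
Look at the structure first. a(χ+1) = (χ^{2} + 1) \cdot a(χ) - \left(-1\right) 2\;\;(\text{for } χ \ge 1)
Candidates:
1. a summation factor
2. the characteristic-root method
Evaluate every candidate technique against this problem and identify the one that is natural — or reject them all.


Verdict: a summation factor — one-term recursion with variable weight χ^{2} + 1 is solved by product normalization, not by root-finding.
- a summation factor — yes, a natural case for it.
- the characteristic-root method — the coefficients change with the index, which the root method cannot absorb.


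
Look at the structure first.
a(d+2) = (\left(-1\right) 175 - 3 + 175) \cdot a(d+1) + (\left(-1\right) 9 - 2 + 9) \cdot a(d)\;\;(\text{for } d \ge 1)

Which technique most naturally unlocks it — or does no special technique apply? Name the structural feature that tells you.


Diagnosis: the characteristic-root method — shift-invariance with fixed coefficients calls for exponential trials; the characteristic polynomial finds every r^d.


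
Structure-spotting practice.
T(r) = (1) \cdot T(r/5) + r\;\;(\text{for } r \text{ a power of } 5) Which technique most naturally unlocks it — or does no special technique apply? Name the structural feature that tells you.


Verdict: the master substitution — treat m = log base 5 of r as the new clock: one recursion step advances m by one while r scales by 5.


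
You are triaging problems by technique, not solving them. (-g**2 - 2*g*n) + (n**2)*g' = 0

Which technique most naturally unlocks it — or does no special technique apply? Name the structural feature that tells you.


Technique: the homogeneous substitution — the slope's numerator and denominator have matching total degree, so it depends only on g/n and the ratio substitution collapses it. Rearranged, this also fits the Bernoulli template directly; the homogeneous substitution reads the structure without the rearrangement.


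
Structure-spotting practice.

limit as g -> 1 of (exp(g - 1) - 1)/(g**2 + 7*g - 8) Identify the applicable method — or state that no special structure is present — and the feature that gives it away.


Technique: l'Hôpital's rule (0/0) — both numerator and denominator vanish at 1: the genuine 0/0 indeterminate that l'Hôpital exists for. Known elementary limits would finish this too — the rule just bypasses the case analysis.


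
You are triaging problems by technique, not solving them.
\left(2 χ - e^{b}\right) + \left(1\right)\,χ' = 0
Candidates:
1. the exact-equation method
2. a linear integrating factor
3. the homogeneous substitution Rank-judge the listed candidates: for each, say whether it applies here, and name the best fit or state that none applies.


Best approach: a linear integrating factor — χ enters only linearly with coefficient 2; multiply by exp of the integral of 2 and the left side becomes one derivative.
- the exact-equation method: the cross partial derivatives disagree, so no single potential exists.
- a linear integrating factor — applies; the problem has the shape this method handles.
- the homogeneous substitution: the ratio of the variables does not determine the slope.


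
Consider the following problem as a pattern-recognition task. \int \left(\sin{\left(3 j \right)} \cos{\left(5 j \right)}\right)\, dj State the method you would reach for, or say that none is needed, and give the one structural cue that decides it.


Diagnosis: a trigonometric identity — distinct frequencies under one product (\sin{\left(3 j \right)} \cos{\left(5 j \right)}): the product-to-sum identity is the systematic route to an integrable form.


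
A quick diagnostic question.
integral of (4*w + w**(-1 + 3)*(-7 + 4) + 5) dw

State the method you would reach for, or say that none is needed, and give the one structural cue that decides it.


Technique: no special technique — every term is a constant multiple of a power of w; term-wise power-rule integration needs no preliminary transformation.


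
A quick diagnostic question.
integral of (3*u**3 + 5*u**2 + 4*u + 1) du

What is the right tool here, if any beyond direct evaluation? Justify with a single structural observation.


Method: no special technique — a term-by-term power-rule job in u; no substitution or rearrangement earns its keep here.


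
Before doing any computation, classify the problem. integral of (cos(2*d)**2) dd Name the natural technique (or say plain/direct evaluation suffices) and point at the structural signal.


Diagnosis: a trigonometric identity — reduce cos(2*d)**2 with the power-reduction formula and the integral becomes first-degree trigonometry.


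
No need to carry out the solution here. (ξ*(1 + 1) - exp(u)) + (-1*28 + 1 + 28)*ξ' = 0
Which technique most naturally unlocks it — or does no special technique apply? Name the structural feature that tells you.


Diagnosis: a linear integrating factor — arrange it as ξ' + (1 + 1)·ξ = (the forcing term) and the integrating factor does the rest.


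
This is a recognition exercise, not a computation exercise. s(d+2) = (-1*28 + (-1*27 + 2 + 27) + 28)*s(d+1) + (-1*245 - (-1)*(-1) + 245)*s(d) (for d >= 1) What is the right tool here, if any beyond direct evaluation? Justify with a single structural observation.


Technique: the characteristic-root method — the recurrence is linear and homogeneous with constant coefficients, so the ansatz r^d turns it into a polynomial equation for r.


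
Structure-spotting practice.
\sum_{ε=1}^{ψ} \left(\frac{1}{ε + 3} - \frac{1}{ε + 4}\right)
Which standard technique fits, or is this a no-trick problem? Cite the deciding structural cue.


Method: telescoping — write out three consecutive terms and watch the interior cancel: the advanced copy one term subtracts reappears as the very next term's leading piece, pair after pair.


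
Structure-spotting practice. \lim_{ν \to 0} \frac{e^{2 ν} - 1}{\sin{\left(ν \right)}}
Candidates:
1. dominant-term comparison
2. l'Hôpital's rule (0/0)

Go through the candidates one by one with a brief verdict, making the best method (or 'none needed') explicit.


Best approach: l'Hôpital's rule (0/0) — the 0/0 form at 0 is the signature situation for l'Hôpital's rule. One could equally expand both pieces locally and compare leading terms; the rule does that in one stroke.
- dominant-term comparison — this is not a rational comparison of growth rates at infinity.
- l'Hôpital's rule (0/0): a fit — the right tool for this form.


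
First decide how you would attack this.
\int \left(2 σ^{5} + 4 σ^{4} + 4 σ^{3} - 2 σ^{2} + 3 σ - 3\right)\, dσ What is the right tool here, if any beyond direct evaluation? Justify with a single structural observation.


Diagnosis: no special technique — a term-by-term power-rule job in σ; no substitution or rearrangement earns its keep here.


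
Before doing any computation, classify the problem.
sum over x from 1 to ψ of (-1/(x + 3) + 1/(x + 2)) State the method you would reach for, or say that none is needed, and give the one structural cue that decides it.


Best approach: telescoping — each term adds 1/(x + 2) and subtracts the same expression advanced one index; that subtracted piece cancels against the next term's added copy — only the boundary terms survive.


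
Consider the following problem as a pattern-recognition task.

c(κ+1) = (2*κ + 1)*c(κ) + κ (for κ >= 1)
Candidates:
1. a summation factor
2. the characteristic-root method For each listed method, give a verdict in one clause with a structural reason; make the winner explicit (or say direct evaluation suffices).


Best approach: a summation factor — first-order linear but the coefficient 2*κ + 1 moves with the index — divide by the cumulative product and telescope.
- a summation factor: yes — fits the structure here.
- the characteristic-root method: the coefficients vary with the index, breaking the constant-coefficient structure the method needs.


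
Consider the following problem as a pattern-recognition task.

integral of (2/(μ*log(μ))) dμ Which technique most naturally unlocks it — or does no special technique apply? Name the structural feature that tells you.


Method: u-substitution — structure check: outer function, inner expression log(μ), inner derivative as a factor — the classic u = log(μ) pattern.


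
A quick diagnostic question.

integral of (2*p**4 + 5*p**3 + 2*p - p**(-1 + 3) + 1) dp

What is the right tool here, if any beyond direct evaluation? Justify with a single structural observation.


Method: no special technique — every term is a constant multiple of a power of p; term-wise power-rule integration needs no preliminary transformation.


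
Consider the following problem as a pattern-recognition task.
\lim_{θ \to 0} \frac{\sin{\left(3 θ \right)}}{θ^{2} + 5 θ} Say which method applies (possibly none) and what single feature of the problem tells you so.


Verdict: l'Hôpital's rule (0/0) — numerator and denominator both vanish at 0 — a genuine 0/0 form, which is exactly when l'Hôpital applies. Expanding numerator and denominator to first order gives the same value — the rule automates exactly that.


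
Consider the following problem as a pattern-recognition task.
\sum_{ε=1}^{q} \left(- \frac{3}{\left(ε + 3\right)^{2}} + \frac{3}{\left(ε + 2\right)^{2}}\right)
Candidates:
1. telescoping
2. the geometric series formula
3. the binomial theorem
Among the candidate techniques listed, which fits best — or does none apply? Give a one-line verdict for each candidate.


Method: telescoping — spot the paired structure — each term adds \frac{3}{\left(ε + 2\right)^{2}} and subtracts its successor value, which the next term restores: the definition of a telescoping chain.
- telescoping — a fit — the right tool for this form.
- the geometric series formula — consecutive terms are not related by a fixed multiplier.
- the binomial theorem — there is no sum-raised-to-a-power identity hiding in these terms.


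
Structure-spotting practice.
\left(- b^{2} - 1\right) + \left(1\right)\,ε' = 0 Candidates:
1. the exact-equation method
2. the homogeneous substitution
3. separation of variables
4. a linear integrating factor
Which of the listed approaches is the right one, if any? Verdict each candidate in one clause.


Technique: no special technique — the slope is a pure function of b; integrate both sides and be done.
- the exact-equation method — the unknown never enters the equation — exactness holds emptily, with nothing for the method to add.
- the homogeneous substitution — the slope changes under joint rescaling, failing the degree-zero test.
- separation of variables — any separation here is vacuous (nothing depends on the unknown); direct integration is the honest label.
- a linear integrating factor: with the unknown absent the integrating factor is a formality; direct integration is the working structure.
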